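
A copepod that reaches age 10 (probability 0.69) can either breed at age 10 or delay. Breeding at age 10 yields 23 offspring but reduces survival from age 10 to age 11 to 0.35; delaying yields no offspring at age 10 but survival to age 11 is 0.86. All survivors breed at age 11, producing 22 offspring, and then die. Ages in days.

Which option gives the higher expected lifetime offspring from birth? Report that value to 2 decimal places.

21.18

breed at age 10: R₀ = 0.69 × (23 + 0.35 × 22) = 0.69 × 30.7000 = 21.1830
delay to age 11: R₀ = 0.69 × (0.86 × 22) = 0.69 × 18.9200 = 13.0548
Higher: breed at age 10 (21.1830).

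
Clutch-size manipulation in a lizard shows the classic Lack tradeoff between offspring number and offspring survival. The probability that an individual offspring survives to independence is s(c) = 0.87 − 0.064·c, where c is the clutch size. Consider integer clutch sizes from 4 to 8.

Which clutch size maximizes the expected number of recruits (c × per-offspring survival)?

7

Expected recruits = c × s(c):
  c=4: 4 × 0.614 = 2.456
  c=5: 5 × 0.550 = 2.750
  c=6: 6 × 0.486 = 2.916
  c=7: 7 × 0.422 = 2.954
  c=8: 8 × 0.358 = 2.864
Maximum at c = 7 (2.954 recruits).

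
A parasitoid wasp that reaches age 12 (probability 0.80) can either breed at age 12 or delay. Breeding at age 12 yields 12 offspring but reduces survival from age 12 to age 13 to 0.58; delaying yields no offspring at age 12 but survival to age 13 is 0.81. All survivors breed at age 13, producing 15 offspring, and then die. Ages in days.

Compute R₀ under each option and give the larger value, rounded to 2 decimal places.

breed at age 12: R₀ = 0.80 × (12 + 0.58 × 15) = 0.80 × 20.7000 = 16.5600
delay to age 13: R₀ = 0.80 × (0.81 × 15) = 0.80 × 12.1500 = 9.7200
Higher: breed at age 12 (16.5600).

16.56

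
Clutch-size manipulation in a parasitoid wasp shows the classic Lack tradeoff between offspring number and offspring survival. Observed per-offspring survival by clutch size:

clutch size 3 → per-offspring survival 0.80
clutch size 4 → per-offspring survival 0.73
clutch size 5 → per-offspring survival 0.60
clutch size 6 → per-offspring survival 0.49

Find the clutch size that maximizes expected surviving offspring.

5

Expected surviving offspring = c × s(c):
  c=3: 3 × 0.80 = 2.400
  c=4: 4 × 0.73 = 2.920
  c=5: 5 × 0.60 = 3.000
  c=6: 6 × 0.49 = 2.940
Maximum at c = 5 (3.000 surviving offspring).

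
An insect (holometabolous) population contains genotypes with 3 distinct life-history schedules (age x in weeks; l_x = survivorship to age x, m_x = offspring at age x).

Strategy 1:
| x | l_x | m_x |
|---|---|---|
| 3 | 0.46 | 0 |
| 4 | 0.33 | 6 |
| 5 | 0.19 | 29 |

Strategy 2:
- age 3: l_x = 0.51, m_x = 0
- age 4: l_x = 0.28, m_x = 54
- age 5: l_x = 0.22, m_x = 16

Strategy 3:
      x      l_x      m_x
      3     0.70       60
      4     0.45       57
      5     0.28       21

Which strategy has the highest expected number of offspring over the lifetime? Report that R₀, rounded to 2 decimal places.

73.53

Strategy 1: R₀ = 0.46×0 + 0.33×6 + 0.19×29 = 7.4900
Strategy 2: R₀ = 0.51×0 + 0.28×54 + 0.22×16 = 18.6400
Strategy 3: R₀ = 0.70×60 + 0.45×57 + 0.28×21 = 73.5300
Highest R₀: strategy 3 with 73.5300.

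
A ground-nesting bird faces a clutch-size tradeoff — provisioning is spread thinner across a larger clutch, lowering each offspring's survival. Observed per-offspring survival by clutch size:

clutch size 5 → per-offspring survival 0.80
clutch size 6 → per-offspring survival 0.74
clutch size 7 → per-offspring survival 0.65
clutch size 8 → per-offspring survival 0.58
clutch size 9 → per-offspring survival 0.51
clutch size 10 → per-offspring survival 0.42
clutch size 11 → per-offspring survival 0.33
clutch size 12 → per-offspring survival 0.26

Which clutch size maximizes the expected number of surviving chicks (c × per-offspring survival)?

Expected surviving chicks = c × s(c):
  c=5: 5 × 0.80 = 4.000
  c=6: 6 × 0.74 = 4.440
  c=7: 7 × 0.65 = 4.550
  c=8: 8 × 0.58 = 4.640
  c=9: 9 × 0.51 = 4.590
  c=10: 10 × 0.42 = 4.200
  c=11: 11 × 0.33 = 3.630
  c=12: 12 × 0.26 = 3.120
Maximum at c = 8 (4.640 surviving chicks).

8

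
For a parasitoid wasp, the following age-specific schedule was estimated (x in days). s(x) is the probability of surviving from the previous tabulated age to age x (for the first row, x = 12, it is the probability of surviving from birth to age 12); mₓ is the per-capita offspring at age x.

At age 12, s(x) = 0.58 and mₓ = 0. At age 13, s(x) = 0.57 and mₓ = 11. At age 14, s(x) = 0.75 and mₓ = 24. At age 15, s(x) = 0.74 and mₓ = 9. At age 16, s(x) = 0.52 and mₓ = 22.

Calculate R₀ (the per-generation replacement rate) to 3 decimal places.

Survivorship from birth: l_x = s_12·s_13·…·s_x.
  l_12 = 0.58000
  l_13 = 0.33060
  l_14 = 0.24795
  l_15 = 0.18348
  l_16 = 0.09541
R₀ = Σ l_x mₓ:
  age 12: 0.58000 × 0 = 0.0000
  age 13: 0.33060 × 11 = 3.6366
  age 14: 0.24795 × 24 = 5.9508
  age 15: 0.18348 × 9 = 1.6513
  age 16: 0.09541 × 22 = 2.0990
R₀ = 0.0000 + 3.6366 + 5.9508 + 1.6513 + 2.0990 = 13.3377

13.338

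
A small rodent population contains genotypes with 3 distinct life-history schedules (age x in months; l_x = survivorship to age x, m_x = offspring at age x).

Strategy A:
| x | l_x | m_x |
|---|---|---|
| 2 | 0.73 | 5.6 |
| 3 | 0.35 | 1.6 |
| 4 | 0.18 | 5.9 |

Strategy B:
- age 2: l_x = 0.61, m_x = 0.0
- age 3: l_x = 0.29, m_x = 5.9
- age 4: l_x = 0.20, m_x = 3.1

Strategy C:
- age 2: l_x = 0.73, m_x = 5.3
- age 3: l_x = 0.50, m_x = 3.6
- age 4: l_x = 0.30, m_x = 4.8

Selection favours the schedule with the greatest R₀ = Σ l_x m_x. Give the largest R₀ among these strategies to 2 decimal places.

Strategy A: R₀ = 0.73×5.6 + 0.35×1.6 + 0.18×5.9 = 5.7100
Strategy B: R₀ = 0.61×0.0 + 0.29×5.9 + 0.20×3.1 = 2.3310
Strategy C: R₀ = 0.73×5.3 + 0.50×3.6 + 0.30×4.8 = 7.1090
Highest R₀: strategy C with 7.1090.

7.11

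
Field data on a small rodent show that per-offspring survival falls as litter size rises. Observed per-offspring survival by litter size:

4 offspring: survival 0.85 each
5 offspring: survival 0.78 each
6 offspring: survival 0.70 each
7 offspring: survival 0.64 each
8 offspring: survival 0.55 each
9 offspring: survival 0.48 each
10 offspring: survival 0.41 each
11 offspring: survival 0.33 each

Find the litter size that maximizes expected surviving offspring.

7

Expected surviving offspring = c × s(c):
  c=4: 4 × 0.85 = 3.400
  c=5: 5 × 0.78 = 3.900
  c=6: 6 × 0.70 = 4.200
  c=7: 7 × 0.64 = 4.480
  c=8: 8 × 0.55 = 4.400
  c=9: 9 × 0.48 = 4.320
  c=10: 10 × 0.41 = 4.100
  c=11: 11 × 0.33 = 3.630
Maximum at c = 7 (4.480 surviving offspring).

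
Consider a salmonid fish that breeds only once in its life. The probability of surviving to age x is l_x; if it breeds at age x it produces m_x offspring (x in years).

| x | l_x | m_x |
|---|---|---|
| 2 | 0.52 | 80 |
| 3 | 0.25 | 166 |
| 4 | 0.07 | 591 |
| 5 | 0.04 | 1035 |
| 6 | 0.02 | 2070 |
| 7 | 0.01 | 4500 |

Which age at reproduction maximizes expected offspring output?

7

Expected offspring if breeding at age x = l_x × m_x:
  age 2: 0.52 × 80 = 41.600
  age 3: 0.25 × 166 = 41.500
  age 4: 0.07 × 591 = 41.370
  age 5: 0.04 × 1035 = 41.400
  age 6: 0.02 × 2070 = 41.400
  age 7: 0.01 × 4500 = 45.000
Maximum at age 7 (45.000).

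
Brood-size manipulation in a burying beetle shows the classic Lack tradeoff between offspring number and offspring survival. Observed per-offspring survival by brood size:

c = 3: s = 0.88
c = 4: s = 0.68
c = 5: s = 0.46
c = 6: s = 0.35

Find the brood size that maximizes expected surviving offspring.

Expected surviving offspring = c × s(c):
  c=3: 3 × 0.88 = 2.640
  c=4: 4 × 0.68 = 2.720
  c=5: 5 × 0.46 = 2.300
  c=6: 6 × 0.35 = 2.100
Maximum at c = 4 (2.720 surviving offspring).

4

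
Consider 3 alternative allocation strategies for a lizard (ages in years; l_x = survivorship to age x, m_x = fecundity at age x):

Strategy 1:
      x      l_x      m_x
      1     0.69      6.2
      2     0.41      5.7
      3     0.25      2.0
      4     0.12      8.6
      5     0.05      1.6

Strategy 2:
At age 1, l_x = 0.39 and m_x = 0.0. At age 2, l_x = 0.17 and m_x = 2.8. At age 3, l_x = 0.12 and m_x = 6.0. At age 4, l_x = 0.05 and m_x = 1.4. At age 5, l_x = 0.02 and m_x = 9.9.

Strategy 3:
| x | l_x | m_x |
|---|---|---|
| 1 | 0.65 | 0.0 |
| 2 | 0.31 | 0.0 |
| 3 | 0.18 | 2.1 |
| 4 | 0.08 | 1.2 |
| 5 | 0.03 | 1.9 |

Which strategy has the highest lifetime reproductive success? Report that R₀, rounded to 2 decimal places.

Strategy 1: R₀ = 0.69×6.2 + 0.41×5.7 + 0.25×2.0 + 0.12×8.6 + 0.05×1.6 = 8.2270
Strategy 2: R₀ = 0.39×0.0 + 0.17×2.8 + 0.12×6.0 + 0.05×1.4 + 0.02×9.9 = 1.4640
Strategy 3: R₀ = 0.65×0.0 + 0.31×0.0 + 0.18×2.1 + 0.08×1.2 + 0.03×1.9 = 0.5310
Highest R₀: strategy 1 with 8.2270.

8.23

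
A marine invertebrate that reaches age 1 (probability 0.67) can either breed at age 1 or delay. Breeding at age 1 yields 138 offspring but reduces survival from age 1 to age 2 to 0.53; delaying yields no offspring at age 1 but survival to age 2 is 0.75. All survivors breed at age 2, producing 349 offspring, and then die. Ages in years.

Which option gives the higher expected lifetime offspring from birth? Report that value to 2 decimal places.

216.39

breed at age 1: R₀ = 0.67 × (138 + 0.53 × 349) = 0.67 × 322.9700 = 216.3899
delay to age 2: R₀ = 0.67 × (0.75 × 349) = 0.67 × 261.7500 = 175.3725
Higher: breed at age 1 (216.3899).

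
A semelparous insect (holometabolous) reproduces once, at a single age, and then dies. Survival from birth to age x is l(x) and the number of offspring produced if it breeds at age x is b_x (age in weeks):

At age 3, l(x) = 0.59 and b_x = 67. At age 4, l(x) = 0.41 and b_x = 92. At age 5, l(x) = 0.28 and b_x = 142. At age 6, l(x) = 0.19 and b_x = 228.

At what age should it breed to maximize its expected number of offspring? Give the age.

Expected offspring if breeding at age x = l(x) × b_x:
  age 3: 0.59 × 67 = 39.530
  age 4: 0.41 × 92 = 37.720
  age 5: 0.28 × 142 = 39.760
  age 6: 0.19 × 228 = 43.320
Maximum at age 6 (43.320).

6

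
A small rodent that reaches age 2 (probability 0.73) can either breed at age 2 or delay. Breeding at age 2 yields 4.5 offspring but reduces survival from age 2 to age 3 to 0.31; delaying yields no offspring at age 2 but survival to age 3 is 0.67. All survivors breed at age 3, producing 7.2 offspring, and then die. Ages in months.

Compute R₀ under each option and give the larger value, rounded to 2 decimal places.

breed at age 2: R₀ = 0.73 × (4.5 + 0.31 × 7.2) = 0.73 × 6.7320 = 4.9144
delay to age 3: R₀ = 0.73 × (0.67 × 7.2) = 0.73 × 4.8240 = 3.5215
Higher: breed at age 2 (4.9144).

4.91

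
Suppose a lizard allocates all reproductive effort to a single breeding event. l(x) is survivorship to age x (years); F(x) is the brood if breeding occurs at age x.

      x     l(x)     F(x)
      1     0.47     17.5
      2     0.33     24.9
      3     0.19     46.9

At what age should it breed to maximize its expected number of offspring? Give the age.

Expected offspring if breeding at age x = l(x) × F(x):
  age 1: 0.47 × 17.5 = 8.225
  age 2: 0.33 × 24.9 = 8.217
  age 3: 0.19 × 46.9 = 8.911
Maximum at age 3 (8.911).

3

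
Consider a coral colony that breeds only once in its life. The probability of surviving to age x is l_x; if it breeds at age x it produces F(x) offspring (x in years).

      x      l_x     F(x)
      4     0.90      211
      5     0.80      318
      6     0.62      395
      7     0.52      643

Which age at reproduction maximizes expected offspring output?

7

Expected offspring if breeding at age x = l_x × F(x):
  age 4: 0.90 × 211 = 189.900
  age 5: 0.80 × 318 = 254.400
  age 6: 0.62 × 395 = 244.900
  age 7: 0.52 × 643 = 334.360
Maximum at age 7 (334.360).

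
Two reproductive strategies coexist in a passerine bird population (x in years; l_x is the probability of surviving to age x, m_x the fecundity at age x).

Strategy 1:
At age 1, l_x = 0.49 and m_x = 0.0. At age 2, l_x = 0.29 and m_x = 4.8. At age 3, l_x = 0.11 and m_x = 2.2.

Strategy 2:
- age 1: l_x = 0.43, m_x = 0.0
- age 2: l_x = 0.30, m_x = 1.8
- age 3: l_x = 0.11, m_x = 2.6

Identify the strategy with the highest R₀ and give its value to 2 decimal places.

1.63

Strategy 1: R₀ = 0.49×0.0 + 0.29×4.8 + 0.11×2.2 = 1.6340
Strategy 2: R₀ = 0.43×0.0 + 0.30×1.8 + 0.11×2.6 = 0.8260
Highest R₀: strategy 1 with 1.6340.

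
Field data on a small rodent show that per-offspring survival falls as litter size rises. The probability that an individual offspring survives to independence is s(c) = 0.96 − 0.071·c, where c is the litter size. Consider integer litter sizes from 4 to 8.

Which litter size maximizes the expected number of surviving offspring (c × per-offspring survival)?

7

Expected surviving offspring = c × s(c):
  c=4: 4 × 0.676 = 2.704
  c=5: 5 × 0.605 = 3.025
  c=6: 6 × 0.534 = 3.204
  c=7: 7 × 0.463 = 3.241
  c=8: 8 × 0.392 = 3.136
Maximum at c = 7 (3.241 surviving offspring).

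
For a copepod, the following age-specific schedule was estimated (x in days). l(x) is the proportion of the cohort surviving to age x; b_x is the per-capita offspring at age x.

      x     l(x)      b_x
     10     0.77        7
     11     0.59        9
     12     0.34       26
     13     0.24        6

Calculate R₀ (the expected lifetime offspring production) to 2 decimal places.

R₀ = Σ l(x) b_x:
  age 10: 0.77 × 7 = 5.3900
  age 11: 0.59 × 9 = 5.3100
  age 12: 0.34 × 26 = 8.8400
  age 13: 0.24 × 6 = 1.4400
R₀ = 5.3900 + 5.3100 + 8.8400 + 1.4400 = 20.9800

20.98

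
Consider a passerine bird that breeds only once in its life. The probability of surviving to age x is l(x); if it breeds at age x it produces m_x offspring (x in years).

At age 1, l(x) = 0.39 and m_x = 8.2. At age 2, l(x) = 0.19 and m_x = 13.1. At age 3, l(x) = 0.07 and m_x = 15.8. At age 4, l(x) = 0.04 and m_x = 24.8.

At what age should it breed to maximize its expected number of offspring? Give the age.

Expected offspring if breeding at age x = l(x) × m_x:
  age 1: 0.39 × 8.2 = 3.198
  age 2: 0.19 × 13.1 = 2.489
  age 3: 0.07 × 15.8 = 1.106
  age 4: 0.04 × 24.8 = 0.992
Maximum at age 1 (3.198).

1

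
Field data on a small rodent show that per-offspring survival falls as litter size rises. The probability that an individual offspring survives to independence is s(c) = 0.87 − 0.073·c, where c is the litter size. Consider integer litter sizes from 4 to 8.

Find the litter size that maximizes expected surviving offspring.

6

Expected surviving offspring = c × s(c):
  c=4: 4 × 0.578 = 2.312
  c=5: 5 × 0.505 = 2.525
  c=6: 6 × 0.432 = 2.592
  c=7: 7 × 0.359 = 2.513
  c=8: 8 × 0.286 = 2.288
Maximum at c = 6 (2.592 surviving offspring).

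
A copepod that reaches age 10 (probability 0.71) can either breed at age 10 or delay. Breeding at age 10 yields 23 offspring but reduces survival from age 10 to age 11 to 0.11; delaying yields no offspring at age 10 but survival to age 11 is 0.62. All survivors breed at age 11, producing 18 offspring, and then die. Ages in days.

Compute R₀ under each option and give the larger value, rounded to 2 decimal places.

breed at age 10: R₀ = 0.71 × (23 + 0.11 × 18) = 0.71 × 24.9800 = 17.7358
delay to age 11: R₀ = 0.71 × (0.62 × 18) = 0.71 × 11.1600 = 7.9236
Higher: breed at age 10 (17.7358).

17.74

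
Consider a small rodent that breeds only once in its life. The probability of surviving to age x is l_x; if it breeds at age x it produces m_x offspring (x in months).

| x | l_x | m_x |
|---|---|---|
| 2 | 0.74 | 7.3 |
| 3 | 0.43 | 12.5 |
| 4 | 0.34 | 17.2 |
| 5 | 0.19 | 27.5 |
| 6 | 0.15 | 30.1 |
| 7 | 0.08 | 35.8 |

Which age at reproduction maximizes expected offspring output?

4

Expected offspring if breeding at age x = l_x × m_x:
  age 2: 0.74 × 7.3 = 5.402
  age 3: 0.43 × 12.5 = 5.375
  age 4: 0.34 × 17.2 = 5.848
  age 5: 0.19 × 27.5 = 5.225
  age 6: 0.15 × 30.1 = 4.515
  age 7: 0.08 × 35.8 = 2.864
Maximum at age 4 (5.848).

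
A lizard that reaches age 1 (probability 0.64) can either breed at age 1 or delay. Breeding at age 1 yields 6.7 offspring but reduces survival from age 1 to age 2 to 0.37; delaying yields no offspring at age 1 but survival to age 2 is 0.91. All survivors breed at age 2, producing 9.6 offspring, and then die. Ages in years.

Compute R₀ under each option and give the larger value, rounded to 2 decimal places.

breed at age 1: R₀ = 0.64 × (6.7 + 0.37 × 9.6) = 0.64 × 10.2520 = 6.5613
delay to age 2: R₀ = 0.64 × (0.91 × 9.6) = 0.64 × 8.7360 = 5.5910
Higher: breed at age 1 (6.5613).

6.56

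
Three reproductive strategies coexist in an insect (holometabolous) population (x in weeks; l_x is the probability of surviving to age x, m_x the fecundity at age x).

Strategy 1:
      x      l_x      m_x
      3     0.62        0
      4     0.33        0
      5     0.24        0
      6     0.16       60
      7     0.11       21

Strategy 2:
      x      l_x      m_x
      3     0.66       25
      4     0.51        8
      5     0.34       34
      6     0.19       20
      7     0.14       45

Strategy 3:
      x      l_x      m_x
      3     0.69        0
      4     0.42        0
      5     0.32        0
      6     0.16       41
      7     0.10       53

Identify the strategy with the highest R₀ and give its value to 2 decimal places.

42.24

Strategy 1: R₀ = 0.62×0 + 0.33×0 + 0.24×0 + 0.16×60 + 0.11×21 = 11.9100
Strategy 2: R₀ = 0.66×25 + 0.51×8 + 0.34×34 + 0.19×20 + 0.14×45 = 42.2400
Strategy 3: R₀ = 0.69×0 + 0.42×0 + 0.32×0 + 0.16×41 + 0.10×53 = 11.8600
Highest R₀: strategy 2 with 42.2400.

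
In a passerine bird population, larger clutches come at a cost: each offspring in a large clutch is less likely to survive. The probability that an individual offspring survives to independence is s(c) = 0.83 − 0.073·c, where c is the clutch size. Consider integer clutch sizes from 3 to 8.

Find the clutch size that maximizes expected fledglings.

Expected fledglings = c × s(c):
  c=3: 3 × 0.611 = 1.833
  c=4: 4 × 0.538 = 2.152
  c=5: 5 × 0.465 = 2.325
  c=6: 6 × 0.392 = 2.352
  c=7: 7 × 0.319 = 2.233
  c=8: 8 × 0.246 = 1.968
Maximum at c = 6 (2.352 fledglings).

6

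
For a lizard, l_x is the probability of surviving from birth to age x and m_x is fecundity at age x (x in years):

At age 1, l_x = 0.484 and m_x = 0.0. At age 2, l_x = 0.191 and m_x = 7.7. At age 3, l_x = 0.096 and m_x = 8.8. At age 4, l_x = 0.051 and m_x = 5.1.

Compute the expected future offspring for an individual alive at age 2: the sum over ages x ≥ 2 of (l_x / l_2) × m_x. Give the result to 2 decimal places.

13.48

l_2 = 0.191. Conditional survival from age 2 to x is l_x / l_2.
  x=2: (0.191/0.191) × 7.7 = 7.7000
  x=3: (0.096/0.191) × 8.8 = 4.4230
  x=4: (0.051/0.191) × 5.1 = 1.3618
Sum = 7.7000 + 4.4230 + 1.3618 = 13.4848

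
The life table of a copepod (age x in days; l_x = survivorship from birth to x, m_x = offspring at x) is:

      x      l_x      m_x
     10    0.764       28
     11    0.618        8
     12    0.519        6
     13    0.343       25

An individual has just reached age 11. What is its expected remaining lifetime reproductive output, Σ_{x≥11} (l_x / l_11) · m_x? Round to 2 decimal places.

26.91

l_11 = 0.618. Conditional survival from age 11 to x is l_x / l_11.
  x=11: (0.618/0.618) × 8 = 8.0000
  x=12: (0.519/0.618) × 6 = 5.0388
  x=13: (0.343/0.618) × 25 = 13.8754
Sum = 8.0000 + 5.0388 + 13.8754 = 26.9142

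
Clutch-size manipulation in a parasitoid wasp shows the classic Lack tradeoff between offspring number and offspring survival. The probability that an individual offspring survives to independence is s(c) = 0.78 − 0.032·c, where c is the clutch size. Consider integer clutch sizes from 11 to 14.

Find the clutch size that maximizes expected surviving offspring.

12

Expected surviving offspring = c × s(c):
  c=11: 11 × 0.428 = 4.708
  c=12: 12 × 0.396 = 4.752
  c=13: 13 × 0.364 = 4.732
  c=14: 14 × 0.332 = 4.648
Maximum at c = 12 (4.752 surviving offspring).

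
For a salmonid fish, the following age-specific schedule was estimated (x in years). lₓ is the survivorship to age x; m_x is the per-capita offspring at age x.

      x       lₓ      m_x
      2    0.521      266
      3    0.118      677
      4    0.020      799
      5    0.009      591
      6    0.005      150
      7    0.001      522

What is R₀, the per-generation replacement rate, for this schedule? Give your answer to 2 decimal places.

R₀ = Σ lₓ m_x:
  age 2: 0.521 × 266 = 138.5860
  age 3: 0.118 × 677 = 79.8860
  age 4: 0.020 × 799 = 15.9800
  age 5: 0.009 × 591 = 5.3190
  age 6: 0.005 × 150 = 0.7500
  age 7: 0.001 × 522 = 0.5220
R₀ = 138.5860 + 79.8860 + 15.9800 + 5.3190 + 0.7500 + 0.5220 = 241.0430

241.04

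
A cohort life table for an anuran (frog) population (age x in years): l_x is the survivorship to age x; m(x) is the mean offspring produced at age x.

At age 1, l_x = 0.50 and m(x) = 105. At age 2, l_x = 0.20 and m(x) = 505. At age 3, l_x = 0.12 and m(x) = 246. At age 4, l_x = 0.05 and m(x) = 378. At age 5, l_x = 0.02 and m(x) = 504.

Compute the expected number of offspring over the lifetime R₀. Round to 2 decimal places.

212.00

R₀ = Σ l_x m(x):
  age 1: 0.50 × 105 = 52.5000
  age 2: 0.20 × 505 = 101.0000
  age 3: 0.12 × 246 = 29.5200
  age 4: 0.05 × 378 = 18.9000
  age 5: 0.02 × 504 = 10.0800
R₀ = 52.5000 + 101.0000 + 29.5200 + 18.9000 + 10.0800 = 212.0000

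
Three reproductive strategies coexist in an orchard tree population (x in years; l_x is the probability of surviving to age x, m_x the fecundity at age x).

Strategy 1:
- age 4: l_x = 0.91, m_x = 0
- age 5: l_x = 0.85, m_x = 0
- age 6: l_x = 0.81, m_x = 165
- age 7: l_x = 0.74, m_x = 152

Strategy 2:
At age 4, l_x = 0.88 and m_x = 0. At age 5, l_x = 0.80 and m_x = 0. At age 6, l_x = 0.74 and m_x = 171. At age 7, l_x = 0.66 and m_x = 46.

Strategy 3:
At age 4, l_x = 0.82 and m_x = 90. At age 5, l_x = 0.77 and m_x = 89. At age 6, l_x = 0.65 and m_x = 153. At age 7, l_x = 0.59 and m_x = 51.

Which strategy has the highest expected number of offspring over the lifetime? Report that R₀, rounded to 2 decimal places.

271.87

Strategy 1: R₀ = 0.91×0 + 0.85×0 + 0.81×165 + 0.74×152 = 246.1300
Strategy 2: R₀ = 0.88×0 + 0.80×0 + 0.74×171 + 0.66×46 = 156.9000
Strategy 3: R₀ = 0.82×90 + 0.77×89 + 0.65×153 + 0.59×51 = 271.8700
Highest R₀: strategy 3 with 271.8700.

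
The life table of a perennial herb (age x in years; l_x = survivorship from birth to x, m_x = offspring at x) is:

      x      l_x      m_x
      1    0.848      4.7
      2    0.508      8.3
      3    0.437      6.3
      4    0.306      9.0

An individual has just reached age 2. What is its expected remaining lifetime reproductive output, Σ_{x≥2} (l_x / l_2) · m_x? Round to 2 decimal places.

l_2 = 0.508. Conditional survival from age 2 to x is l_x / l_2.
  x=2: (0.508/0.508) × 8.3 = 8.3000
  x=3: (0.437/0.508) × 6.3 = 5.4195
  x=4: (0.306/0.508) × 9.0 = 5.4213
Sum = 8.3000 + 5.4195 + 5.4213 = 19.1407

19.14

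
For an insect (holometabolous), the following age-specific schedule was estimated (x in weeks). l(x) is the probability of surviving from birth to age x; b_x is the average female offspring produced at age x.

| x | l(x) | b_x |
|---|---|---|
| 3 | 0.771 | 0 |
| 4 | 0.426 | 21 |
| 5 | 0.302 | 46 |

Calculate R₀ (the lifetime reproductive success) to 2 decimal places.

22.84

R₀ = Σ l(x) b_x:
  age 3: 0.771 × 0 = 0.0000
  age 4: 0.426 × 21 = 8.9460
  age 5: 0.302 × 46 = 13.8920
R₀ = 0.0000 + 8.9460 + 13.8920 = 22.8380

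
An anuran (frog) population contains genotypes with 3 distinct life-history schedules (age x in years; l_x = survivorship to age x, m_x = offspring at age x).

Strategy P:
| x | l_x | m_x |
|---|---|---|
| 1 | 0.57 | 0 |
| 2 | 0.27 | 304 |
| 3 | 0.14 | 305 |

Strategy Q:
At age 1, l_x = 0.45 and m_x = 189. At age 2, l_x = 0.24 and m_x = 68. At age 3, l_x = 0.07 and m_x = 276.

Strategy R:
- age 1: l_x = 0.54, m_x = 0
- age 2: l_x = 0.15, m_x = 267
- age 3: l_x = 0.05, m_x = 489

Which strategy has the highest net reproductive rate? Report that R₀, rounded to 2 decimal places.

Strategy P: R₀ = 0.57×0 + 0.27×304 + 0.14×305 = 124.7800
Strategy Q: R₀ = 0.45×189 + 0.24×68 + 0.07×276 = 120.6900
Strategy R: R₀ = 0.54×0 + 0.15×267 + 0.05×489 = 64.5000
Highest R₀: strategy P with 124.7800.

124.78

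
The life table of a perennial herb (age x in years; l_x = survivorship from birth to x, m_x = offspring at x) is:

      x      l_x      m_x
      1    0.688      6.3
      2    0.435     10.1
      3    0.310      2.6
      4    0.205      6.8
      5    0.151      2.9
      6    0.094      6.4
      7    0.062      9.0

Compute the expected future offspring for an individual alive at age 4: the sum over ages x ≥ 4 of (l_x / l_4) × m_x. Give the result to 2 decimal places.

14.59

l_4 = 0.205. Conditional survival from age 4 to x is l_x / l_4.
  x=4: (0.205/0.205) × 6.8 = 6.8000
  x=5: (0.151/0.205) × 2.9 = 2.1361
  x=6: (0.094/0.205) × 6.4 = 2.9346
  x=7: (0.062/0.205) × 9.0 = 2.7220
Sum = 6.8000 + 2.1361 + 2.9346 + 2.7220 = 14.5927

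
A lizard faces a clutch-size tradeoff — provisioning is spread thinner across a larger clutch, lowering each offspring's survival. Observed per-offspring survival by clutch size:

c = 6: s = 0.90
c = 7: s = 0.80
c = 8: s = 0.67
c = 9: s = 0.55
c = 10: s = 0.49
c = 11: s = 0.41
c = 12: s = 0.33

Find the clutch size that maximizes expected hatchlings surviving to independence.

Expected hatchlings surviving to independence = c × s(c):
  c=6: 6 × 0.90 = 5.400
  c=7: 7 × 0.80 = 5.600
  c=8: 8 × 0.67 = 5.360
  c=9: 9 × 0.55 = 4.950
  c=10: 10 × 0.49 = 4.900
  c=11: 11 × 0.41 = 4.510
  c=12: 12 × 0.33 = 3.960
Maximum at c = 7 (5.600 hatchlings surviving to independence).

7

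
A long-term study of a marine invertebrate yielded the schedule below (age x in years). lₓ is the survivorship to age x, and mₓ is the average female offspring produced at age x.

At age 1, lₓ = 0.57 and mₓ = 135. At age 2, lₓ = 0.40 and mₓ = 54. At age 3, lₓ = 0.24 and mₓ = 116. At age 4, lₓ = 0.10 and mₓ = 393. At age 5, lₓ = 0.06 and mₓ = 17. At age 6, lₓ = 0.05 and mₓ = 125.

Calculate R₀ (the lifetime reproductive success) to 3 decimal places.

R₀ = Σ lₓ mₓ:
  age 1: 0.57 × 135 = 76.9500
  age 2: 0.40 × 54 = 21.6000
  age 3: 0.24 × 116 = 27.8400
  age 4: 0.10 × 393 = 39.3000
  age 5: 0.06 × 17 = 1.0200
  age 6: 0.05 × 125 = 6.2500
R₀ = 76.9500 + 21.6000 + 27.8400 + 39.3000 + 1.0200 + 6.2500 = 172.9600

172.960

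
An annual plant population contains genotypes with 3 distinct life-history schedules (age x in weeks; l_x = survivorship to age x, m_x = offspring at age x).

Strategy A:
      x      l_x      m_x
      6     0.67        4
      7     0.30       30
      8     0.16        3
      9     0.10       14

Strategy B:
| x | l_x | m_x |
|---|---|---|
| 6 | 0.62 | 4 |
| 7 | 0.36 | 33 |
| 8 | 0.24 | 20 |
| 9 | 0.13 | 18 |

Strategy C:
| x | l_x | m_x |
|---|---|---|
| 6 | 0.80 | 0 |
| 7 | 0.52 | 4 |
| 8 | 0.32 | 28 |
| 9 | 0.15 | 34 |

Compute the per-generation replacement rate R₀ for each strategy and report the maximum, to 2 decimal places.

21.50

Strategy A: R₀ = 0.67×4 + 0.30×30 + 0.16×3 + 0.10×14 = 13.5600
Strategy B: R₀ = 0.62×4 + 0.36×33 + 0.24×20 + 0.13×18 = 21.5000
Strategy C: R₀ = 0.80×0 + 0.52×4 + 0.32×28 + 0.15×34 = 16.1400
Highest R₀: strategy B with 21.5000.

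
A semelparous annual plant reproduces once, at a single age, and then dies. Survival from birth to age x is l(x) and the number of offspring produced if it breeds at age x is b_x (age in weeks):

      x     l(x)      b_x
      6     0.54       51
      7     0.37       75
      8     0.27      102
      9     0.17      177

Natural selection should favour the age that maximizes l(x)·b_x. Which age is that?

9

Expected offspring if breeding at age x = l(x) × b_x:
  age 6: 0.54 × 51 = 27.540
  age 7: 0.37 × 75 = 27.750
  age 8: 0.27 × 102 = 27.540
  age 9: 0.17 × 177 = 30.090
Maximum at age 9 (30.090).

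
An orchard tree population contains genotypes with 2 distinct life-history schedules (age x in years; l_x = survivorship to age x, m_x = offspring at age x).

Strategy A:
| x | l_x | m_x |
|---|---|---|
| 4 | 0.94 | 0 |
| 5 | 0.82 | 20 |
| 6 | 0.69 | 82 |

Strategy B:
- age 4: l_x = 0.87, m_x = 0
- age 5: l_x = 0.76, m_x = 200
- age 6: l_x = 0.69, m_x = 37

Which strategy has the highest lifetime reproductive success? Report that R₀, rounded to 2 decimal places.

177.53

Strategy A: R₀ = 0.94×0 + 0.82×20 + 0.69×82 = 72.9800
Strategy B: R₀ = 0.87×0 + 0.76×200 + 0.69×37 = 177.5300
Highest R₀: strategy B with 177.5300.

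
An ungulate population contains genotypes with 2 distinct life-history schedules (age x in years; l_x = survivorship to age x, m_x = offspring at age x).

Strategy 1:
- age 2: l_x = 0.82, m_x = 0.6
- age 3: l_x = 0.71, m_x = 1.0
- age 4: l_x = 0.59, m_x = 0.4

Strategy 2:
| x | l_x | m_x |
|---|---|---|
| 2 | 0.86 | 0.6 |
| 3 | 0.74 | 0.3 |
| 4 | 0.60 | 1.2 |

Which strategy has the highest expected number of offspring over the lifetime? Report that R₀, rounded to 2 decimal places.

1.46

Strategy 1: R₀ = 0.82×0.6 + 0.71×1.0 + 0.59×0.4 = 1.4380
Strategy 2: R₀ = 0.86×0.6 + 0.74×0.3 + 0.60×1.2 = 1.4580
Highest R₀: strategy 2 with 1.4580.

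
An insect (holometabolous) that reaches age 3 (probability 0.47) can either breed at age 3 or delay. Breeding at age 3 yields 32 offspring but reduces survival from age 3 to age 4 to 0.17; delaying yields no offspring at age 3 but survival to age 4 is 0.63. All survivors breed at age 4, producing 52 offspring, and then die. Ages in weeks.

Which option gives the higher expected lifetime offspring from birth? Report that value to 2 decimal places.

19.19

breed at age 3: R₀ = 0.47 × (32 + 0.17 × 52) = 0.47 × 40.8400 = 19.1948
delay to age 4: R₀ = 0.47 × (0.63 × 52) = 0.47 × 32.7600 = 15.3972
Higher: breed at age 3 (19.1948).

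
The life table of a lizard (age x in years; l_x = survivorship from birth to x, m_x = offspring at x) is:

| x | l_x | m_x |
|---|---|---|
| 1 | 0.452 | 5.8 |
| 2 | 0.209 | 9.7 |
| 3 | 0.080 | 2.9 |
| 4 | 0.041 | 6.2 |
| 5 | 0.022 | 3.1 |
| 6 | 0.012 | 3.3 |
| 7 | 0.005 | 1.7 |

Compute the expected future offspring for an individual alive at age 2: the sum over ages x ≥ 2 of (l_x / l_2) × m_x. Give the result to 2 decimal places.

l_2 = 0.209. Conditional survival from age 2 to x is l_x / l_2.
  x=2: (0.209/0.209) × 9.7 = 9.7000
  x=3: (0.080/0.209) × 2.9 = 1.1100
  x=4: (0.041/0.209) × 6.2 = 1.2163
  x=5: (0.022/0.209) × 3.1 = 0.3263
  x=6: (0.012/0.209) × 3.3 = 0.1895
  x=7: (0.005/0.209) × 1.7 = 0.0407
Sum = 9.7000 + 1.1100 + 1.2163 + 0.3263 + 0.1895 + 0.0407 = 12.5828

12.58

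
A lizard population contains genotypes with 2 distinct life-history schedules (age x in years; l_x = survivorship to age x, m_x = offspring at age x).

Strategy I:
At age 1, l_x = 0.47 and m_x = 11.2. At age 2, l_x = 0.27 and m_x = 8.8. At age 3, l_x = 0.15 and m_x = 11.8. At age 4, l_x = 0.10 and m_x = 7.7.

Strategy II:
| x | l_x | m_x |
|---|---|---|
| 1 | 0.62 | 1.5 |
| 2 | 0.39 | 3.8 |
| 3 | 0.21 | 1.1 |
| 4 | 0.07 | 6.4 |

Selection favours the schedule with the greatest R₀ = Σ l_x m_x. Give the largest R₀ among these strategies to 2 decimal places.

Strategy I: R₀ = 0.47×11.2 + 0.27×8.8 + 0.15×11.8 + 0.10×7.7 = 10.1800
Strategy II: R₀ = 0.62×1.5 + 0.39×3.8 + 0.21×1.1 + 0.07×6.4 = 3.0910
Highest R₀: strategy I with 10.1800.

10.18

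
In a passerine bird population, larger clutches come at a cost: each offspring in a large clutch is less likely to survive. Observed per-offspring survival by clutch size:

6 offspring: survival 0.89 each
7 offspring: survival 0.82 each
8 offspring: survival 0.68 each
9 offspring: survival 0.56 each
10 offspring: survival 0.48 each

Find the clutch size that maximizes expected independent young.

7

Expected independent young = c × s(c):
  c=6: 6 × 0.89 = 5.340
  c=7: 7 × 0.82 = 5.740
  c=8: 8 × 0.68 = 5.440
  c=9: 9 × 0.56 = 5.040
  c=10: 10 × 0.48 = 4.800
Maximum at c = 7 (5.740 independent young).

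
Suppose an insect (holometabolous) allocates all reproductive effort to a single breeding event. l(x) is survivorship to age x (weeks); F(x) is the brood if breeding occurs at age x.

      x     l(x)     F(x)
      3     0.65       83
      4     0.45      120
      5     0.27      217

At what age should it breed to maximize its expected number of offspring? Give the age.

Expected offspring if breeding at age x = l(x) × F(x):
  age 3: 0.65 × 83 = 53.950
  age 4: 0.45 × 120 = 54.000
  age 5: 0.27 × 217 = 58.590
Maximum at age 5 (58.590).

5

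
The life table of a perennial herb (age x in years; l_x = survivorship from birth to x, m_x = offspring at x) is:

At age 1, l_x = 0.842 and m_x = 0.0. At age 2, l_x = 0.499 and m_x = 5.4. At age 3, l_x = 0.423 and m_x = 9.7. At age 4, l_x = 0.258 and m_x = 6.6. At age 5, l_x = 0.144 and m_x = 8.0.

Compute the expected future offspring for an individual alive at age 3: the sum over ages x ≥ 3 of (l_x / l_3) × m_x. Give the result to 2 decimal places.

16.45

l_3 = 0.423. Conditional survival from age 3 to x is l_x / l_3.
  x=3: (0.423/0.423) × 9.7 = 9.7000
  x=4: (0.258/0.423) × 6.6 = 4.0255
  x=5: (0.144/0.423) × 8.0 = 2.7234
Sum = 9.7000 + 4.0255 + 2.7234 = 16.4489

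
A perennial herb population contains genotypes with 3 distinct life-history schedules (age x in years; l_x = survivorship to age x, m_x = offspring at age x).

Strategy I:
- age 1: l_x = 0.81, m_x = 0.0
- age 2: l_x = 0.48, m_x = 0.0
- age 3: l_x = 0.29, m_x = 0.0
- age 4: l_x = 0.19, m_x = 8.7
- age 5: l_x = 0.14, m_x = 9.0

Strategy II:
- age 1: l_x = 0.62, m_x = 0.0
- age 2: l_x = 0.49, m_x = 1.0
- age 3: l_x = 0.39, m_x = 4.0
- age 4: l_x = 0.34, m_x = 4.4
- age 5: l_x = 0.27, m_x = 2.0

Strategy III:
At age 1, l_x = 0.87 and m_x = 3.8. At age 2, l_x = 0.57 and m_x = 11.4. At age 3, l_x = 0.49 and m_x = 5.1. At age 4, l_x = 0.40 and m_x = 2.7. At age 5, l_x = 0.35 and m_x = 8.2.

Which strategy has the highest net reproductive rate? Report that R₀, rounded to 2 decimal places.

16.25

Strategy I: R₀ = 0.81×0.0 + 0.48×0.0 + 0.29×0.0 + 0.19×8.7 + 0.14×9.0 = 2.9130
Strategy II: R₀ = 0.62×0.0 + 0.49×1.0 + 0.39×4.0 + 0.34×4.4 + 0.27×2.0 = 4.0860
Strategy III: R₀ = 0.87×3.8 + 0.57×11.4 + 0.49×5.1 + 0.40×2.7 + 0.35×8.2 = 16.2530
Highest R₀: strategy III with 16.2530.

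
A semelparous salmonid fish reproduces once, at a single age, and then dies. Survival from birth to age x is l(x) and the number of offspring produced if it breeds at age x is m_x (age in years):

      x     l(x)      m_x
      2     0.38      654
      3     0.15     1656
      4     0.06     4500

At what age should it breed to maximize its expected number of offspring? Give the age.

4

Expected offspring if breeding at age x = l(x) × m_x:
  age 2: 0.38 × 654 = 248.520
  age 3: 0.15 × 1656 = 248.400
  age 4: 0.06 × 4500 = 270.000
Maximum at age 4 (270.000).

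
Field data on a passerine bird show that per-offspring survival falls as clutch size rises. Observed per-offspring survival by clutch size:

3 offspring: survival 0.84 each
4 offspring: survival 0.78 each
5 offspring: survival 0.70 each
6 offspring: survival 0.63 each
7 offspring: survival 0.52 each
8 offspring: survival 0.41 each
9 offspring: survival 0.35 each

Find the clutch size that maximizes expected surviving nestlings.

Expected surviving nestlings = c × s(c):
  c=3: 3 × 0.84 = 2.520
  c=4: 4 × 0.78 = 3.120
  c=5: 5 × 0.70 = 3.500
  c=6: 6 × 0.63 = 3.780
  c=7: 7 × 0.52 = 3.640
  c=8: 8 × 0.41 = 3.280
  c=9: 9 × 0.35 = 3.150
Maximum at c = 6 (3.780 surviving nestlings).

6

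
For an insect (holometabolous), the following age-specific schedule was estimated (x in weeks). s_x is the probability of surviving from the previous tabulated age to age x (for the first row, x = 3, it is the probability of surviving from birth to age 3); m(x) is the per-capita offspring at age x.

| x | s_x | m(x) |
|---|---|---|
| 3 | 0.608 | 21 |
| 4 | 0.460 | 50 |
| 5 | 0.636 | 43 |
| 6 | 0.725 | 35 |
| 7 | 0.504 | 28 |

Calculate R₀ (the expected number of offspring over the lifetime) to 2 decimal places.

Survivorship from birth: l_x = s_3·s_4·…·s_x.
  l_3 = 0.60800
  l_4 = 0.27968
  l_5 = 0.17788
  l_6 = 0.12896
  l_7 = 0.06500
R₀ = Σ l_x m(x):
  age 3: 0.60800 × 21 = 12.7680
  age 4: 0.27968 × 50 = 13.9840
  age 5: 0.17788 × 43 = 7.6488
  age 6: 0.12896 × 35 = 4.5136
  age 7: 0.06500 × 28 = 1.8200
R₀ = 12.7680 + 13.9840 + 7.6488 + 4.5136 + 1.8200 = 40.7344

40.73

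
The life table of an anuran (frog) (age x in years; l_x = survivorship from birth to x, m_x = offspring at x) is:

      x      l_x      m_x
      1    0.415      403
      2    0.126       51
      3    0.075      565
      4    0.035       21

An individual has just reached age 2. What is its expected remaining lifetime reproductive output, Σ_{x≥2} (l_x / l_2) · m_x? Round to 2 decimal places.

393.14

l_2 = 0.126. Conditional survival from age 2 to x is l_x / l_2.
  x=2: (0.126/0.126) × 51 = 51.0000
  x=3: (0.075/0.126) × 565 = 336.3095
  x=4: (0.035/0.126) × 21 = 5.8333
Sum = 51.0000 + 336.3095 + 5.8333 = 393.1429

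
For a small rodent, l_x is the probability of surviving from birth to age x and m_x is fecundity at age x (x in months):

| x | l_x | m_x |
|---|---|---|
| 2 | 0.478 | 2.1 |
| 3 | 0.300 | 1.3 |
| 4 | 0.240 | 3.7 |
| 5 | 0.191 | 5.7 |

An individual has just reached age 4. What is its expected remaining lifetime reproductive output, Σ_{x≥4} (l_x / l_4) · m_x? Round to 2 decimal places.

l_4 = 0.240. Conditional survival from age 4 to x is l_x / l_4.
  x=4: (0.240/0.240) × 3.7 = 3.7000
  x=5: (0.191/0.240) × 5.7 = 4.5363
Sum = 3.7000 + 4.5363 = 8.2363

8.24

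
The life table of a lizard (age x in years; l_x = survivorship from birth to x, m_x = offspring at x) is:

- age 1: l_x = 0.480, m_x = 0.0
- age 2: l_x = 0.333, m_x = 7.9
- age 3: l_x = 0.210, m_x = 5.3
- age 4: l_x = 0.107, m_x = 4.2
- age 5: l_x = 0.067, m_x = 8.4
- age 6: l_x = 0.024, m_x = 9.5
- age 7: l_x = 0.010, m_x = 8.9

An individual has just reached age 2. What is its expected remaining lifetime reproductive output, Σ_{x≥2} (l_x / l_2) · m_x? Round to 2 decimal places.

l_2 = 0.333. Conditional survival from age 2 to x is l_x / l_2.
  x=2: (0.333/0.333) × 7.9 = 7.9000
  x=3: (0.210/0.333) × 5.3 = 3.3423
  x=4: (0.107/0.333) × 4.2 = 1.3495
  x=5: (0.067/0.333) × 8.4 = 1.6901
  x=6: (0.024/0.333) × 9.5 = 0.6847
  x=7: (0.010/0.333) × 8.9 = 0.2673
Sum = 7.9000 + 3.3423 + 1.3495 + 1.6901 + 0.6847 + 0.2673 = 15.2339

15.23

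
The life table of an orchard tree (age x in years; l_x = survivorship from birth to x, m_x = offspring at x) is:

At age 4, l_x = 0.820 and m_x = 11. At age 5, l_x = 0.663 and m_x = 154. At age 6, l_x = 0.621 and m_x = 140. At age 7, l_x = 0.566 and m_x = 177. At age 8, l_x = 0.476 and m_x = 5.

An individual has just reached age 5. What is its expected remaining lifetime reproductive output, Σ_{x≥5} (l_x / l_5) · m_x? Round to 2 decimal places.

l_5 = 0.663. Conditional survival from age 5 to x is l_x / l_5.
  x=5: (0.663/0.663) × 154 = 154.0000
  x=6: (0.621/0.663) × 140 = 131.1312
  x=7: (0.566/0.663) × 177 = 151.1041
  x=8: (0.476/0.663) × 5 = 3.5897
Sum = 154.0000 + 131.1312 + 151.1041 + 3.5897 = 439.8250

439.83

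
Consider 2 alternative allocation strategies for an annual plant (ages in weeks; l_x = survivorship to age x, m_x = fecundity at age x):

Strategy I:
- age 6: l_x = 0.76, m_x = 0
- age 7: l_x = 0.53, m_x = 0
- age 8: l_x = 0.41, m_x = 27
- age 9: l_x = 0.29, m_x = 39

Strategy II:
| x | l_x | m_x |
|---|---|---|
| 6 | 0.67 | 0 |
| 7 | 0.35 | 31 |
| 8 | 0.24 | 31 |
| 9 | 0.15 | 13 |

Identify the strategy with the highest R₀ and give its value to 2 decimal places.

22.38

Strategy I: R₀ = 0.76×0 + 0.53×0 + 0.41×27 + 0.29×39 = 22.3800
Strategy II: R₀ = 0.67×0 + 0.35×31 + 0.24×31 + 0.15×13 = 20.2400
Highest R₀: strategy I with 22.3800.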